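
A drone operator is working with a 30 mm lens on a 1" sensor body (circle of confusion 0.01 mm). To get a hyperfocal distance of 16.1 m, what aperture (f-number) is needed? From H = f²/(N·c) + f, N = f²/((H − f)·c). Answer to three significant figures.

Rearrange H = f²/(N·c) + f for N: N = f² / ((H − f)·c).
N = 30² / ((16100 − 30) × 0.01) = 900 / 160.7 ≈ 5.60.

f/5.60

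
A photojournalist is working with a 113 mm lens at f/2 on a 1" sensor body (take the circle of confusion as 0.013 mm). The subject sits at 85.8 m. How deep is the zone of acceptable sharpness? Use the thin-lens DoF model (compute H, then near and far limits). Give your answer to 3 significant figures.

Hyperfocal distance H = f²/(N·c) + f = 113²/(2 × 0.013) + 113 = 12769/0.026 + 113 ≈ 491228.4 mm ≈ 491.2 m.
Near limit Dn = s·(H − f)/(H + s − 2f) = 85800 × (491228.4 − 113) / (491228.4 + 85800 − 2 × 113) = 85800 × 491115.4 / 576802.4 ≈ 73054 mm.
Far limit Df = s·(H − f)/(H − s) = 85800 × (491228.4 − 113) / (491228.4 − 85800) = 85800 × 491115.4 / 405428.4 ≈ 103934 mm.
Depth of field = Df − Dn = 103934 − 73054 ≈ 30880 mm ≈ 30.9 m.

30.9 m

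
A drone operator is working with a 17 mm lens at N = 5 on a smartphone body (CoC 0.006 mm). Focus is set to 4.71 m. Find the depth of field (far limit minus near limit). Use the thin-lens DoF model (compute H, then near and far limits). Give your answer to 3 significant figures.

6.02 m

Hyperfocal distance H = f²/(N·c) + f = 17²/(5 × 0.006) + 17 = 289/0.03 + 17 ≈ 9650.3 mm ≈ 9.650 m.
Near limit Dn = s·(H − f)/(H + s − 2f) = 4710 × (9650.3 − 17) / (9650.3 + 4710 − 2 × 17) = 4710 × 9633.3 / 14326.3 ≈ 3167.1 mm.
Far limit Df = s·(H − f)/(H − s) = 4710 × (9650.3 − 17) / (9650.3 − 4710) = 4710 × 9633.3 / 4940.3 ≈ 9184.2 mm.
Depth of field = Df − Dn = 9184.2 − 3167.1 ≈ 6017.1 mm ≈ 6.02 m.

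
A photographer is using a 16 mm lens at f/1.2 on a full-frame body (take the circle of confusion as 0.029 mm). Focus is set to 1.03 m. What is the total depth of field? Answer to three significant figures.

Hyperfocal distance H = f²/(N·c) + f = 16²/(1.2 × 0.029) + 16 = 256/0.0348 + 16 ≈ 7372.3 mm ≈ 7.372 m.
Near limit Dn = s·(H − f)/(H + s − 2f) = 1030 × (7372.3 − 16) / (7372.3 + 1030 − 2 × 16) = 1030 × 7356.3 / 8370.3 ≈ 905.22 mm.
Far limit Df = s·(H − f)/(H − s) = 1030 × (7372.3 − 16) / (7372.3 − 1030) = 1030 × 7356.3 / 6342.3 ≈ 1194.67 mm.
Depth of field = Df − Dn = 1194.67 − 905.22 ≈ 289.45 mm.

289 mm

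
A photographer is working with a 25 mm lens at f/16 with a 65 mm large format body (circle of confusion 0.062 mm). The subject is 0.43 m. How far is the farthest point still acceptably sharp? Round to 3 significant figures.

Hyperfocal distance H = f²/(N·c) + f = 25²/(16 × 0.062) + 25 = 625/0.992 + 25 ≈ 655.0 mm ≈ 0.655 m.
Far limit Df = s·(H − f)/(H − s) = 430 × (655.0 − 25) / (655.0 − 430) = 430 × 630.0 / 225.0 ≈ 1203.9 mm ≈ 1.20 m.

1.20 m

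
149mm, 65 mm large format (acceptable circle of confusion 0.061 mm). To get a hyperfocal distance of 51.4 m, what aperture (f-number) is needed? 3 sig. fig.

Rearrange H = f²/(N·c) + f for N: N = f² / ((H − f)·c).
N = 149² / ((51400 − 149) × 0.061) = 22201 / 3126 ≈ 7.10.

f/7.10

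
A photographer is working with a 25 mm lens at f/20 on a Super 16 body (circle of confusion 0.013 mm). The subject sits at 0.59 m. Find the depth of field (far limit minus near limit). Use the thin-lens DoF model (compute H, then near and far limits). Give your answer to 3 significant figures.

294 mm

Hyperfocal distance H = f²/(N·c) + f = 25²/(20 × 0.013) + 25 = 625/0.26 + 25 ≈ 2428.8 mm ≈ 2.429 m.
Near limit Dn = s·(H − f)/(H + s − 2f) = 590 × (2428.8 − 25) / (2428.8 + 590 − 2 × 25) = 590 × 2403.8 / 2968.8 ≈ 477.72 mm.
Far limit Df = s·(H − f)/(H − s) = 590 × (2428.8 − 25) / (2428.8 − 590) = 590 × 2403.8 / 1838.8 ≈ 771.28 mm.
Depth of field = Df − Dn = 771.28 − 477.72 ≈ 293.56 mm.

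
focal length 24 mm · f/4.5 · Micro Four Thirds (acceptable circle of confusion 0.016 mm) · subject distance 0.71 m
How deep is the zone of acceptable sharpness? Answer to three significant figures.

Hyperfocal distance H = f²/(N·c) + f = 24²/(4.5 × 0.016) + 24 = 576/0.072 + 24 ≈ 8024.0 mm ≈ 8.024 m.
Near limit Dn = s·(H − f)/(H + s − 2f) = 710 × (8024.0 − 24) / (8024.0 + 710 − 2 × 24) = 710 × 8000.0 / 8686.0 ≈ 653.93 mm.
Far limit Df = s·(H − f)/(H − s) = 710 × (8024.0 − 24) / (8024.0 − 710) = 710 × 8000.0 / 7314.0 ≈ 776.59 mm.
Depth of field = Df − Dn = 776.59 − 653.93 ≈ 122.66 mm.

123 mm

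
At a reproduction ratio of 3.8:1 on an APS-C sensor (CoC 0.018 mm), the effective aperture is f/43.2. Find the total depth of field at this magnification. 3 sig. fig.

0.108 mm

At magnification m, DoF ≈ 2·N_eff·c/m² = 2 × 43.2 × 0.018 / 3.8² = 1.555 / 14.44 ≈ 0.108 mm.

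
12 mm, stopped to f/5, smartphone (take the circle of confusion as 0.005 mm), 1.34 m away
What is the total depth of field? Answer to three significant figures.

Hyperfocal distance H = f²/(N·c) + f = 12²/(5 × 0.005) + 12 = 144/0.025 + 12 ≈ 5772.0 mm ≈ 5.772 m.
Near limit Dn = s·(H − f)/(H + s − 2f) = 1340 × (5772.0 − 12) / (5772.0 + 1340 − 2 × 12) = 1340 × 5760.0 / 7088.0 ≈ 1088.94 mm.
Far limit Df = s·(H − f)/(H − s) = 1340 × (5772.0 − 12) / (5772.0 − 1340) = 1340 × 5760.0 / 4432.0 ≈ 1741.52 mm.
Depth of field = Df − Dn = 1741.52 − 1088.94 ≈ 652.58 mm ≈ 0.653 m.

0.653 m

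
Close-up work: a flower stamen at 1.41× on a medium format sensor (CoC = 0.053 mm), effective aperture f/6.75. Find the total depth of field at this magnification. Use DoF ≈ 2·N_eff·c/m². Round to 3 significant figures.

0.360 mm

At magnification m, DoF ≈ 2·N_eff·c/m² = 2 × 6.75 × 0.053 / 1.41² = 0.7155 / 1.988 ≈ 0.36 mm.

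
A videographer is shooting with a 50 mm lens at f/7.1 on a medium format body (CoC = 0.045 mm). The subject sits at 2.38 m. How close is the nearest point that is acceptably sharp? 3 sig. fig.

1.83 m

Hyperfocal distance H = f²/(N·c) + f = 50²/(7.1 × 0.045) + 50 = 2500/0.3195 + 50 ≈ 7874.7 mm ≈ 7.875 m.
Near limit Dn = s·(H − f)/(H + s − 2f) = 2380 × (7874.7 − 50) / (7874.7 + 2380 − 2 × 50) = 2380 × 7824.7 / 10154.7 ≈ 1833.9 mm ≈ 1.83 m.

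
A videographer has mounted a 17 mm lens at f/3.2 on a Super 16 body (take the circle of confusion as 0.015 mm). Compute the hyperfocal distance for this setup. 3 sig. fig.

6.04 m

Hyperfocal distance H = f²/(N·c) + f = 17²/(3.2 × 0.015) + 17 = 289/0.048 + 17 ≈ 6037.8 mm ≈ 6.04 m.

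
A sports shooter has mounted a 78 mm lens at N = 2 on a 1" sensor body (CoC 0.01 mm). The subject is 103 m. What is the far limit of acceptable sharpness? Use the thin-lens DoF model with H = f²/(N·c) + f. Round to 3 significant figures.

156 m

Hyperfocal distance H = f²/(N·c) + f = 78²/(2 × 0.01) + 78 = 6084/0.02 + 78 ≈ 304278.0 mm ≈ 304.3 m.
Far limit Df = s·(H − f)/(H − s) = 103000 × (304278.0 − 78) / (304278.0 − 103000) = 103000 × 304200.0 / 201278.0 ≈ 155668 mm ≈ 156 m.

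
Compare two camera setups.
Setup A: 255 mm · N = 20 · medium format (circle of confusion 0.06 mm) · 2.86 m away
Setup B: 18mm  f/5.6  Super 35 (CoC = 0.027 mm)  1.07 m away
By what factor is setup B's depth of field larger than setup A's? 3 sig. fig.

5.02

Setup A: H = 255²/(20×0.06) + 255 ≈ 54442.5 mm; DoF = Df − Dn = 3004.43 − 2728.82 ≈ 275.61 mm.
Setup B: H = 18²/(5.6×0.027) + 18 ≈ 2160.9 mm; DoF = Df − Dn = 2101.9 − 717.7 ≈ 1384.2 mm.
Ratio = 1384.2 / 275.61 ≈ 5.02.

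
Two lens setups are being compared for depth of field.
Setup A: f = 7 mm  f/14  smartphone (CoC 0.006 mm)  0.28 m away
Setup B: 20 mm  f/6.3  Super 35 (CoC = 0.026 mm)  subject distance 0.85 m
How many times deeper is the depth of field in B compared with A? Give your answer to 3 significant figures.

1.95

Setup A: H = 7²/(14×0.006) + 7 ≈ 590.3 mm; DoF = Df − Dn = 526.32 − 190.74 ≈ 335.58 mm.
Setup B: H = 20²/(6.3×0.026) + 20 ≈ 2462.0 mm; DoF = Df − Dn = 1287.65 − 634.38 ≈ 653.27 mm.
Ratio = 653.27 / 335.58 ≈ 1.95.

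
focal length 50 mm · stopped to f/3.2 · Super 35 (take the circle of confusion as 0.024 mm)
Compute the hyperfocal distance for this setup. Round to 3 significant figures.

32.6 m

Hyperfocal distance H = f²/(N·c) + f = 50²/(3.2 × 0.024) + 50 = 2500/0.0768 + 50 ≈ 32602.1 mm ≈ 32.6 m.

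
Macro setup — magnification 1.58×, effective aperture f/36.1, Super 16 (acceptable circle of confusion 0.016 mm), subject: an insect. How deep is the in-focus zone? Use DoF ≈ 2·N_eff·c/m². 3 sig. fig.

0.463 mm

At magnification m, DoF ≈ 2·N_eff·c/m² = 2 × 36.1 × 0.016 / 1.58² = 1.155 / 2.496 ≈ 0.463 mm.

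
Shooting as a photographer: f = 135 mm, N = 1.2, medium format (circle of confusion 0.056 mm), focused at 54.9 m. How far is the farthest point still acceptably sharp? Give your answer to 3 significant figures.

68.8 m

Hyperfocal distance H = f²/(N·c) + f = 135²/(1.2 × 0.056) + 135 = 18225/0.0672 + 135 ≈ 271340.4 mm ≈ 271.3 m.
Far limit Df = s·(H − f)/(H − s) = 54900 × (271340.4 − 135) / (271340.4 − 54900) = 54900 × 271205.4 / 216440.4 ≈ 68791 mm ≈ 68.8 m.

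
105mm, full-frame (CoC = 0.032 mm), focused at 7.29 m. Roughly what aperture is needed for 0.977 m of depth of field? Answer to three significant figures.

f/3.20

Write h = H − f = f²/(N·c). The thin-lens limits are Dn = s·h/(h + (s−f)) and Df = s·h/(h − (s−f)), so DoF = Df − Dn = 2·s·(s−f)·h / (h² − (s−f)²).
That is a quadratic in h: DoF·h² − 2·s·(s−f)·h − DoF·(s−f)² = 0 ⇒ h = (s−f)·(s + √(s² + DoF²)) / DoF = 7185 × (7290 + √(7290² + 977²)) / 977 = 7185 × (7290 + 7355.18) / 977 ≈ 107703 mm.
Then N = f²/(c·h) = 105² / (0.032 × 107703) = 11025 / 3446.5 ≈ 3.20.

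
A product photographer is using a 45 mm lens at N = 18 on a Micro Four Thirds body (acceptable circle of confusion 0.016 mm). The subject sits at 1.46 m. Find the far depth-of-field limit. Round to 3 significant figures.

Hyperfocal distance H = f²/(N·c) + f = 45²/(18 × 0.016) + 45 = 2025/0.288 + 45 ≈ 7076.2 mm ≈ 7.076 m.
Far limit Df = s·(H − f)/(H − s) = 1460 × (7076.2 − 45) / (7076.2 − 1460) = 1460 × 7031.2 / 5616.2 ≈ 1827.8 mm ≈ 1.83 m.

1.83 m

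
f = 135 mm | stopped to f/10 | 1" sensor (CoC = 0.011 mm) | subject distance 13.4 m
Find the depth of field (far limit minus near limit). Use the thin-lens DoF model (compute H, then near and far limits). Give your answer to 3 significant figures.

Hyperfocal distance H = f²/(N·c) + f = 135²/(10 × 0.011) + 135 = 18225/0.11 + 135 ≈ 165816.8 mm ≈ 165.8 m.
Near limit Dn = s·(H − f)/(H + s − 2f) = 13400 × (165816.8 − 135) / (165816.8 + 13400 − 2 × 135) = 13400 × 165681.8 / 178946.8 ≈ 12406.7 mm.
Far limit Df = s·(H − f)/(H − s) = 13400 × (165816.8 − 135) / (165816.8 − 13400) = 13400 × 165681.8 / 152416.8 ≈ 14566.2 mm.
Depth of field = Df − Dn = 14566.2 − 12406.7 ≈ 2159.5 mm ≈ 2.16 m.

2.16 m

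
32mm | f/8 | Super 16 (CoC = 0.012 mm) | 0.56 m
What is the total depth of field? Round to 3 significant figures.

55.6 mm

Hyperfocal distance H = f²/(N·c) + f = 32²/(8 × 0.012) + 32 = 1024/0.096 + 32 ≈ 10698.7 mm ≈ 10.70 m.
Near limit Dn = s·(H − f)/(H + s − 2f) = 560 × (10698.7 − 32) / (10698.7 + 560 − 2 × 32) = 560 × 10666.7 / 11194.7 ≈ 533.587 mm.
Far limit Df = s·(H − f)/(H − s) = 560 × (10698.7 − 32) / (10698.7 − 560) = 560 × 10666.7 / 10138.7 ≈ 589.164 mm.
Depth of field = Df − Dn = 589.164 − 533.587 ≈ 55.577 mm.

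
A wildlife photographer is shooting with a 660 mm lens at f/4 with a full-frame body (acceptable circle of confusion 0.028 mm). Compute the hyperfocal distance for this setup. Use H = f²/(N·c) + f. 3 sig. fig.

3890 m

Hyperfocal distance H = f²/(N·c) + f = 660²/(4 × 0.028) + 660 = 435600/0.112 + 660 ≈ 3889945.7 mm ≈ 3890 m.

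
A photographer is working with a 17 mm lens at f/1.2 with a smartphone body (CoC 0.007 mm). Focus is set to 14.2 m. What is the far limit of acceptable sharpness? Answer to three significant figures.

Hyperfocal distance H = f²/(N·c) + f = 17²/(1.2 × 0.007) + 17 = 289/0.0084 + 17 ≈ 34421.8 mm ≈ 34.42 m.
Far limit Df = s·(H − f)/(H − s) = 14200 × (34421.8 − 17) / (34421.8 − 14200) = 14200 × 34404.8 / 20221.8 ≈ 24159 mm ≈ 24.2 m.

24.2 m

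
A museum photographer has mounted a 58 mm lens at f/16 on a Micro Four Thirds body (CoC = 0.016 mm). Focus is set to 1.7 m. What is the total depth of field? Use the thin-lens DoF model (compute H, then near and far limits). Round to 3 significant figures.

Hyperfocal distance H = f²/(N·c) + f = 58²/(16 × 0.016) + 58 = 3364/0.256 + 58 ≈ 13198.6 mm ≈ 13.20 m.
Near limit Dn = s·(H − f)/(H + s − 2f) = 1700 × (13198.6 − 58) / (13198.6 + 1700 − 2 × 58) = 1700 × 13140.6 / 14782.6 ≈ 1511.17 mm.
Far limit Df = s·(H − f)/(H − s) = 1700 × (13198.6 − 58) / (13198.6 − 1700) = 1700 × 13140.6 / 11498.6 ≈ 1942.76 mm.
Depth of field = Df − Dn = 1942.76 − 1511.17 ≈ 431.59 mm.

432 mm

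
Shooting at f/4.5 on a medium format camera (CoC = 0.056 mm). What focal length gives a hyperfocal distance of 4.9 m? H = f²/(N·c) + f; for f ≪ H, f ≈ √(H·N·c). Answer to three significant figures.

From H = f²/(N·c) + f, with f ≪ H: f ≈ √(H·N·c) = √(4900 × 4.5 × 0.056) = √1234.8 ≈ 35.14 mm.
Exact: f² + N·c·f − N·c·H = 0 ⇒ f = (−N·c + √((N·c)² + 4·N·c·H))/2 = (−0.252 + √4939.3)/2 ≈ 35.014 mm ≈ 35.0 mm.

35.0 mm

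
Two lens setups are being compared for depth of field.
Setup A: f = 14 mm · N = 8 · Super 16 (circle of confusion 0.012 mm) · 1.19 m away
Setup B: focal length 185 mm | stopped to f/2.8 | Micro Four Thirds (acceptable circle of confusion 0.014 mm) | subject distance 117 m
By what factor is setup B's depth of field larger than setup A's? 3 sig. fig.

15.5

Setup A: H = 14²/(8×0.012) + 14 ≈ 2055.7 mm; DoF = Df − Dn = 2806.6 − 755.1 ≈ 2051.5 mm.
Setup B: H = 185²/(2.8×0.014) + 185 ≈ 873271.7 mm; DoF = Df − Dn = 135072 − 103193 ≈ 31879 mm.
Ratio = 31879 / 2051.5 ≈ 15.5.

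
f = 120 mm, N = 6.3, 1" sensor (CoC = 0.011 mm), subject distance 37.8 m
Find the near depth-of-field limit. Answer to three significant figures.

Hyperfocal distance H = f²/(N·c) + f = 120²/(6.3 × 0.011) + 120 = 14400/0.0693 + 120 ≈ 207912.2 mm ≈ 207.9 m.
Near limit Dn = s·(H − f)/(H + s − 2f) = 37800 × (207912.2 − 120) / (207912.2 + 37800 − 2 × 120) = 37800 × 207792.2 / 245472.2 ≈ 31998 mm ≈ 32.0 m.

32.0 m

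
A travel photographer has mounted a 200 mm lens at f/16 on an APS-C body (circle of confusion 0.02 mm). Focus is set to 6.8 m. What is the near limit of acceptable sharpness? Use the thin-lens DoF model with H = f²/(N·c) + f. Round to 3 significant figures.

Hyperfocal distance H = f²/(N·c) + f = 200²/(16 × 0.02) + 200 = 40000/0.32 + 200 ≈ 125200.0 mm ≈ 125.2 m.
Near limit Dn = s·(H − f)/(H + s − 2f) = 6800 × (125200.0 − 200) / (125200.0 + 6800 − 2 × 200) = 6800 × 125000.0 / 131600.0 ≈ 6459.0 mm ≈ 6.46 m.

6.46 m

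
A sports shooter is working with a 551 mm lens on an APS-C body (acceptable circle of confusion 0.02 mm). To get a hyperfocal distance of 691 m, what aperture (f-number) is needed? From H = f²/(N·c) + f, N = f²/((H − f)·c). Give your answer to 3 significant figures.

Rearrange H = f²/(N·c) + f for N: N = f² / ((H − f)·c).
N = 551² / ((691000 − 551) × 0.02) = 303601 / 13809 ≈ 22.

f/22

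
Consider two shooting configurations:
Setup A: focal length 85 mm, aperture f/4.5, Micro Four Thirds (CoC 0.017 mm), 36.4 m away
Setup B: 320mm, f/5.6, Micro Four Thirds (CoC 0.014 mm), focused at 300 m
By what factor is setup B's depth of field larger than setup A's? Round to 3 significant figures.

4.42

Setup A: H = 85²/(4.5×0.017) + 85 ≈ 94529.4 mm; DoF = Df − Dn = 59140 − 26291 ≈ 32849 mm.
Setup B: H = 320²/(5.6×0.014) + 320 ≈ 1306442.4 mm; DoF = Df − Dn = 389329 − 244013 ≈ 145316 mm.
Ratio = 145316 / 32849 ≈ 4.42.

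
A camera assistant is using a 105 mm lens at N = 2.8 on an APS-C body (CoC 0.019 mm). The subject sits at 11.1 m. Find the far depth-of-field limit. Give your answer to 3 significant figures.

Hyperfocal distance H = f²/(N·c) + f = 105²/(2.8 × 0.019) + 105 = 11025/0.0532 + 105 ≈ 207341.8 mm ≈ 207.3 m.
Far limit Df = s·(H − f)/(H − s) = 11100 × (207341.8 − 105) / (207341.8 − 11100) = 11100 × 207236.8 / 196241.8 ≈ 11722 mm ≈ 11.7 m.

11.7 m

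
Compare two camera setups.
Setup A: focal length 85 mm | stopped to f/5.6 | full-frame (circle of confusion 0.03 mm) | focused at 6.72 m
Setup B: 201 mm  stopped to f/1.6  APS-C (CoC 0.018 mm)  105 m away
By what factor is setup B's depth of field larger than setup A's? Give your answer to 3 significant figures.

7.43

Setup A: H = 85²/(5.6×0.03) + 85 ≈ 43091.0 mm; DoF = Df − Dn = 7945.9 − 5821.8 ≈ 2124.1 mm.
Setup B: H = 201²/(1.6×0.018) + 201 ≈ 1403013.5 mm; DoF = Df − Dn = 113477 − 97701 ≈ 15776 mm.
Ratio = 15776 / 2124.1 ≈ 7.43.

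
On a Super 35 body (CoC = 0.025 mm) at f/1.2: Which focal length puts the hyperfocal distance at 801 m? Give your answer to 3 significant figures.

155 mm

From H = f²/(N·c) + f, with f ≪ H: f ≈ √(H·N·c) = √(801000 × 1.2 × 0.025) = √24030 ≈ 155.0 mm.
The +f correction barely moves this — solving exactly, f² + N·c·f − N·c·H = 0 ⇒ f = (−N·c + √((N·c)² + 4·N·c·H))/2 = (−0.03 + √96120)/2 ≈ 155.00 mm, so f ≈ 155 mm.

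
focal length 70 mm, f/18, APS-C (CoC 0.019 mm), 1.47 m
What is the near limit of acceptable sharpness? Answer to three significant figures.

Hyperfocal distance H = f²/(N·c) + f = 70²/(18 × 0.019) + 70 = 4900/0.342 + 70 ≈ 14397.5 mm ≈ 14.40 m.
Near limit Dn = s·(H − f)/(H + s − 2f) = 1470 × (14397.5 − 70) / (14397.5 + 1470 − 2 × 70) = 1470 × 14327.5 / 15727.5 ≈ 1339.1 mm ≈ 1.34 m.

1.34 m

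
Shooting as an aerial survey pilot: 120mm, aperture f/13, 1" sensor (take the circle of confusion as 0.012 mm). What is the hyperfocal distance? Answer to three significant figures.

Hyperfocal distance H = f²/(N·c) + f = 120²/(13 × 0.012) + 120 = 14400/0.156 + 120 ≈ 92427.7 mm ≈ 92.4 m.

92.4 m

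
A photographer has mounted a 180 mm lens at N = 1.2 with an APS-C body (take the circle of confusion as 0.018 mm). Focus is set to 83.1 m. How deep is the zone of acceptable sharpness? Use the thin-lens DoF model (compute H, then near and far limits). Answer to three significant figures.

Hyperfocal distance H = f²/(N·c) + f = 180²/(1.2 × 0.018) + 180 = 32400/0.0216 + 180 ≈ 1500180.0 mm ≈ 1500 m.
Near limit Dn = s·(H − f)/(H + s − 2f) = 83100 × (1500180.0 − 180) / (1500180.0 + 83100 − 2 × 180) = 83100 × 1500000.0 / 1582920.0 ≈ 78746.9 mm.
Far limit Df = s·(H − f)/(H − s) = 83100 × (1500180.0 − 180) / (1500180.0 − 83100) = 83100 × 1500000.0 / 1417080.0 ≈ 87962.6 mm.
Depth of field = Df − Dn = 87962.6 − 78746.9 ≈ 9215.7 mm ≈ 9.22 m.

9.22 m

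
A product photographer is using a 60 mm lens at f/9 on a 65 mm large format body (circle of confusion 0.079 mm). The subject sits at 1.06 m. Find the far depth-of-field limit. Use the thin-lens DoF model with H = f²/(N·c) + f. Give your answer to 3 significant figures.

Hyperfocal distance H = f²/(N·c) + f = 60²/(9 × 0.079) + 60 = 3600/0.711 + 60 ≈ 5123.3 mm ≈ 5.123 m.
Far limit Df = s·(H − f)/(H − s) = 1060 × (5123.3 − 60) / (5123.3 − 1060) = 1060 × 5063.3 / 4063.3 ≈ 1320.9 mm ≈ 1.32 m.

1.32 m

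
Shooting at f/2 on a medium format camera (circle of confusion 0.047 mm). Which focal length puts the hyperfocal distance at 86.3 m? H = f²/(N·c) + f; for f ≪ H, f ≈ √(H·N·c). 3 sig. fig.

From H = f²/(N·c) + f, with f ≪ H: f ≈ √(H·N·c) = √(86300 × 2 × 0.047) = √8112.2 ≈ 90.07 mm.
Exact: f² + N·c·f − N·c·H = 0 ⇒ f = (−N·c + √((N·c)² + 4·N·c·H))/2 = (−0.094 + √32449)/2 ≈ 90.021 mm ≈ 90.0 mm.

90.0 mm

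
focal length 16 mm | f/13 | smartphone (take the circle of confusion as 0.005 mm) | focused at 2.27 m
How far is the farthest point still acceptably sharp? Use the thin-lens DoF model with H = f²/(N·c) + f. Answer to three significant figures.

5.31 m

Hyperfocal distance H = f²/(N·c) + f = 16²/(13 × 0.005) + 16 = 256/0.065 + 16 ≈ 3954.5 mm ≈ 3.954 m.
Far limit Df = s·(H − f)/(H − s) = 2270 × (3954.5 − 16) / (3954.5 − 2270) = 2270 × 3938.5 / 1684.5 ≈ 5307.5 mm ≈ 5.31 m.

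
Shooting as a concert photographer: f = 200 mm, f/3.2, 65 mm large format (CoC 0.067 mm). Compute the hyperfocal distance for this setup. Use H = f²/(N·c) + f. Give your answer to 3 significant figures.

187 m

Hyperfocal distance H = f²/(N·c) + f = 200²/(3.2 × 0.067) + 200 = 40000/0.2144 + 200 ≈ 186767.2 mm ≈ 187 m.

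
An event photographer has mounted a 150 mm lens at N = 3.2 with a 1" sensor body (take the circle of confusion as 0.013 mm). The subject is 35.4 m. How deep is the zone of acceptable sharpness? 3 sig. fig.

Hyperfocal distance H = f²/(N·c) + f = 150²/(3.2 × 0.013) + 150 = 22500/0.0416 + 150 ≈ 541015.4 mm ≈ 541.0 m.
Near limit Dn = s·(H − f)/(H + s − 2f) = 35400 × (541015.4 − 150) / (541015.4 + 35400 − 2 × 150) = 35400 × 540865.4 / 576115.4 ≈ 33234.0 mm.
Far limit Df = s·(H − f)/(H − s) = 35400 × (541015.4 − 150) / (541015.4 − 35400) = 35400 × 540865.4 / 505615.4 ≈ 37868.0 mm.
Depth of field = Df − Dn = 37868.0 − 33234.0 ≈ 4634.0 mm ≈ 4.63 m.

4.63 m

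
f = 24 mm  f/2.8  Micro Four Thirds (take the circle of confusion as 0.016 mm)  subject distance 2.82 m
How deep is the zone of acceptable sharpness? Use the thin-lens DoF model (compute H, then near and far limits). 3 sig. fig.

Hyperfocal distance H = f²/(N·c) + f = 24²/(2.8 × 0.016) + 24 = 576/0.0448 + 24 ≈ 12881.1 mm ≈ 12.88 m.
Near limit Dn = s·(H − f)/(H + s − 2f) = 2820 × (12881.1 − 24) / (12881.1 + 2820 − 2 × 24) = 2820 × 12857.1 / 15653.1 ≈ 2316.3 mm.
Far limit Df = s·(H − f)/(H − s) = 2820 × (12881.1 − 24) / (12881.1 − 2820) = 2820 × 12857.1 / 10061.1 ≈ 3603.7 mm.
Depth of field = Df − Dn = 3603.7 − 2316.3 ≈ 1287.4 mm ≈ 1.29 m.

1.29 m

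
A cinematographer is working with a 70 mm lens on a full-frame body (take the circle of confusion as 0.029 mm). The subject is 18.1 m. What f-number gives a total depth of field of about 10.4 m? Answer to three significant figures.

Write h = H − f = f²/(N·c). The thin-lens limits are Dn = s·h/(h + (s−f)) and Df = s·h/(h − (s−f)), so DoF = Df − Dn = 2·s·(s−f)·h / (h² − (s−f)²).
That is a quadratic in h: DoF·h² − 2·s·(s−f)·h − DoF·(s−f)² = 0 ⇒ h = (s−f)·(s + √(s² + DoF²)) / DoF = 18030 × (18100 + √(18100² + 10400²)) / 10400 = 18030 × (18100 + 20875.1) / 10400 ≈ 67569 mm.
Then N = f²/(c·h) = 70² / (0.029 × 67569) = 4900 / 1959.5 ≈ 2.50.

f/2.50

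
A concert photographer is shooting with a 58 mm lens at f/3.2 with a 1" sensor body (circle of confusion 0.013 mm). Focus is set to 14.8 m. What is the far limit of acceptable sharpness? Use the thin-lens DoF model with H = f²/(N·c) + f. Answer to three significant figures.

Hyperfocal distance H = f²/(N·c) + f = 58²/(3.2 × 0.013) + 58 = 3364/0.0416 + 58 ≈ 80923.4 mm ≈ 80.92 m.
Far limit Df = s·(H − f)/(H − s) = 14800 × (80923.4 − 58) / (80923.4 − 14800) = 14800 × 80865.4 / 66123.4 ≈ 18100 mm ≈ 18.1 m.

18.1 m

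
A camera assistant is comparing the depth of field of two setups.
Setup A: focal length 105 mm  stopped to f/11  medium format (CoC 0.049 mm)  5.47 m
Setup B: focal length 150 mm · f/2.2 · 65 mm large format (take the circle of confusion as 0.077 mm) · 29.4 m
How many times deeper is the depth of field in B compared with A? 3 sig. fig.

4.42

Setup A: H = 105²/(11×0.049) + 105 ≈ 20559.5 mm; DoF = Df − Dn = 7414.8 − 4333.4 ≈ 3081.4 mm.
Setup B: H = 150²/(2.2×0.077) + 150 ≈ 132971.7 mm; DoF = Df − Dn = 37703 − 24094 ≈ 13609 mm.
Ratio = 13609 / 3081.4 ≈ 4.42.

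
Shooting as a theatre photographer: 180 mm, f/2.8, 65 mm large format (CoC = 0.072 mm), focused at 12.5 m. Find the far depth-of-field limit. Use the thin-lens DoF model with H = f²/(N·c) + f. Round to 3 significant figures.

Hyperfocal distance H = f²/(N·c) + f = 180²/(2.8 × 0.072) + 180 = 32400/0.2016 + 180 ≈ 160894.3 mm ≈ 160.9 m.
Far limit Df = s·(H − f)/(H − s) = 12500 × (160894.3 − 180) / (160894.3 − 12500) = 12500 × 160714.3 / 148394.3 ≈ 13538 mm ≈ 13.5 m.

13.5 m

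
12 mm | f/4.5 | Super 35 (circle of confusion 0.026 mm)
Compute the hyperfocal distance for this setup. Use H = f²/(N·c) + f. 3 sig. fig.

Hyperfocal distance H = f²/(N·c) + f = 12²/(4.5 × 0.026) + 12 = 144/0.117 + 12 ≈ 1242.8 mm ≈ 1.24 m.

1.24 m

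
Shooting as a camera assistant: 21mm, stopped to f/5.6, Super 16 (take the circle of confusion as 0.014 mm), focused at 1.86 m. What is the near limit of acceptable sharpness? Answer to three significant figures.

Hyperfocal distance H = f²/(N·c) + f = 21²/(5.6 × 0.014) + 21 = 441/0.0784 + 21 ≈ 5646.0 mm ≈ 5.646 m.
Near limit Dn = s·(H − f)/(H + s − 2f) = 1860 × (5646.0 − 21) / (5646.0 + 1860 − 2 × 21) = 1860 × 5625.0 / 7464.0 ≈ 1401.7 mm ≈ 1.40 m.

1.40 m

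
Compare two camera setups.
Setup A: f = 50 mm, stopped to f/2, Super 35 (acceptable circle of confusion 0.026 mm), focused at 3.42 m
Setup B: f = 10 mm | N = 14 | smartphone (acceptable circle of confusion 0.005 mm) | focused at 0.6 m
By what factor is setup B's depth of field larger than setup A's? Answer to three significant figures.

Setup A: H = 50²/(2×0.026) + 50 ≈ 48126.9 mm; DoF = Df − Dn = 3677.80 − 3195.97 ≈ 481.83 mm.
Setup B: H = 10²/(14×0.005) + 10 ≈ 1438.6 mm; DoF = Df − Dn = 1022.15 − 424.63 ≈ 597.52 mm.
Ratio = 597.52 / 481.83 ≈ 1.24.

1.24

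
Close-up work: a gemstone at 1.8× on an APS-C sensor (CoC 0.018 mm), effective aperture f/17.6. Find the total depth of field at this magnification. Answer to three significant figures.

At magnification m, DoF ≈ 2·N_eff·c/m² = 2 × 17.6 × 0.018 / 1.8² = 0.6336 / 3.24 ≈ 0.196 mm.

0.196 mm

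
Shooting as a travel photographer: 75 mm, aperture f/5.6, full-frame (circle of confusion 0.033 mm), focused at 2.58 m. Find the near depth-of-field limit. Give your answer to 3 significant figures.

2.38 m

Hyperfocal distance H = f²/(N·c) + f = 75²/(5.6 × 0.033) + 75 = 5625/0.1848 + 75 ≈ 30513.3 mm ≈ 30.51 m.
Near limit Dn = s·(H − f)/(H + s − 2f) = 2580 × (30513.3 − 75) / (30513.3 + 2580 − 2 × 75) = 2580 × 30438.3 / 32943.3 ≈ 2383.8 mm ≈ 2.38 m.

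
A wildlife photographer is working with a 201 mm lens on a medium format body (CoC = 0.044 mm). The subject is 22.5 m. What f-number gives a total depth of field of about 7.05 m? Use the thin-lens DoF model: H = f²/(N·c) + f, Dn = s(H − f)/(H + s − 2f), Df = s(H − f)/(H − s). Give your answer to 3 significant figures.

Write h = H − f = f²/(N·c). The thin-lens limits are Dn = s·h/(h + (s−f)) and Df = s·h/(h − (s−f)), so DoF = Df − Dn = 2·s·(s−f)·h / (h² − (s−f)²).
That is a quadratic in h: DoF·h² − 2·s·(s−f)·h − DoF·(s−f)² = 0 ⇒ h = (s−f)·(s + √(s² + DoF²)) / DoF = 22299 × (22500 + √(22500² + 7050²)) / 7050 = 22299 × (22500 + 23578.6) / 7050 ≈ 145746 mm.
Then N = f²/(c·h) = 201² / (0.044 × 145746) = 40401 / 6412.8 ≈ 6.30.

f/6.30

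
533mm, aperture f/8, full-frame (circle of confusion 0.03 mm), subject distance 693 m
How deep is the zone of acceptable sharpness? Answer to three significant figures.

1230 m

Hyperfocal distance H = f²/(N·c) + f = 533²/(8 × 0.03) + 533 = 284089/0.24 + 533 ≈ 1184237.2 mm ≈ 1184 m.
Near limit Dn = s·(H − f)/(H + s − 2f) = 693000 × (1184237.2 − 533) / (1184237.2 + 693000 − 2 × 533) = 693000 × 1183704.2 / 1876171.2 ≈ 437224 mm.
Far limit Df = s·(H − f)/(H − s) = 693000 × (1184237.2 − 533) / (1184237.2 − 693000) = 693000 × 1183704.2 / 491237.2 ≈ 1669880 mm.
Depth of field = Df − Dn = 1669880 − 437224 ≈ 1232656 mm ≈ 1230 m.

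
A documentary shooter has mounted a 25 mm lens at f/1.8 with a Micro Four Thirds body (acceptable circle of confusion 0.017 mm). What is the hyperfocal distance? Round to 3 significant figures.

20.4 m

Hyperfocal distance H = f²/(N·c) + f = 25²/(1.8 × 0.017) + 25 = 625/0.0306 + 25 ≈ 20449.8 mm ≈ 20.4 m.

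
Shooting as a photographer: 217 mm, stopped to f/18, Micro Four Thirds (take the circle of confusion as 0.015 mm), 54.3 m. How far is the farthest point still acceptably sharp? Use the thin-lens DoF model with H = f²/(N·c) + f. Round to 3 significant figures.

78.7 m

Hyperfocal distance H = f²/(N·c) + f = 217²/(18 × 0.015) + 217 = 47089/0.27 + 217 ≈ 174620.7 mm ≈ 174.6 m.
Far limit Df = s·(H − f)/(H − s) = 54300 × (174620.7 − 217) / (174620.7 − 54300) = 54300 × 174403.7 / 120320.7 ≈ 78707 mm ≈ 78.7 m.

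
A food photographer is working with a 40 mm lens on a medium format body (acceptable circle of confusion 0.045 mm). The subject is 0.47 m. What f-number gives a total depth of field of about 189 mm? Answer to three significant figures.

Write h = H − f = f²/(N·c). The thin-lens limits are Dn = s·h/(h + (s−f)) and Df = s·h/(h − (s−f)), so DoF = Df − Dn = 2·s·(s−f)·h / (h² − (s−f)²).
That is a quadratic in h: DoF·h² − 2·s·(s−f)·h − DoF·(s−f)² = 0 ⇒ h = (s−f)·(s + √(s² + DoF²)) / DoF = 430 × (470 + √(470² + 189²)) / 189 = 430 × (470 + 506.578) / 189 ≈ 2221.8 mm.
Then N = f²/(c·h) = 40² / (0.045 × 2221.8) = 1600 / 99.983 ≈ 16.

f/16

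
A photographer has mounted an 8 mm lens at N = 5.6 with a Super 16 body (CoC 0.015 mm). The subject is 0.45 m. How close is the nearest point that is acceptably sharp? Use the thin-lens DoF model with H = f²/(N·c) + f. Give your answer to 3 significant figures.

285 mm

Hyperfocal distance H = f²/(N·c) + f = 8²/(5.6 × 0.015) + 8 = 64/0.084 + 8 ≈ 769.9 mm ≈ 0.770 m.
Near limit Dn = s·(H − f)/(H + s − 2f) = 450 × (769.9 − 8) / (769.9 + 450 − 2 × 8) = 450 × 761.9 / 1203.9 ≈ 284.79 mm.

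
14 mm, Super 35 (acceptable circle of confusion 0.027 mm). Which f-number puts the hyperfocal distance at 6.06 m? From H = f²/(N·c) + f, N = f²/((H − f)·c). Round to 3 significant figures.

f/1.20

Rearrange H = f²/(N·c) + f for N: N = f² / ((H − f)·c).
N = 14² / ((6060 − 14) × 0.027) = 196 / 163.2 ≈ 1.20.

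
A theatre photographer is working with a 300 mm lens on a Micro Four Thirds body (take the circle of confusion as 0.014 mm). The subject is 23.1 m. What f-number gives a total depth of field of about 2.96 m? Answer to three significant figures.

Write h = H − f = f²/(N·c). The thin-lens limits are Dn = s·h/(h + (s−f)) and Df = s·h/(h − (s−f)), so DoF = Df − Dn = 2·s·(s−f)·h / (h² − (s−f)²).
That is a quadratic in h: DoF·h² − 2·s·(s−f)·h − DoF·(s−f)² = 0 ⇒ h = (s−f)·(s + √(s² + DoF²)) / DoF = 22800 × (23100 + √(23100² + 2960²)) / 2960 = 22800 × (23100 + 23288.9) / 2960 ≈ 357320 mm.
Then N = f²/(c·h) = 300² / (0.014 × 357320) = 90000 / 5002.5 ≈ 18.

f/18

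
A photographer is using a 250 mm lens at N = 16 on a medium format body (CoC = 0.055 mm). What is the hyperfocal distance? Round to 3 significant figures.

Hyperfocal distance H = f²/(N·c) + f = 250²/(16 × 0.055) + 250 = 62500/0.88 + 250 ≈ 71272.7 mm ≈ 71.3 m.

71.3 m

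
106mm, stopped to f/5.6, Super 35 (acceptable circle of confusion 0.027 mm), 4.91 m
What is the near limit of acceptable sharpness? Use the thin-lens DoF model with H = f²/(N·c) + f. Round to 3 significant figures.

Hyperfocal distance H = f²/(N·c) + f = 106²/(5.6 × 0.027) + 106 = 11236/0.1512 + 106 ≈ 74418.2 mm ≈ 74.42 m.
Near limit Dn = s·(H − f)/(H + s − 2f) = 4910 × (74418.2 − 106) / (74418.2 + 4910 − 2 × 106) = 4910 × 74312.2 / 79116.2 ≈ 4611.9 mm ≈ 4.61 m.

4.61 m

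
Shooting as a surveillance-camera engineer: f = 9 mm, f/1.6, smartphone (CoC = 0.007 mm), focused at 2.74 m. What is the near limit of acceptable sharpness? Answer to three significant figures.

1.99 m

Hyperfocal distance H = f²/(N·c) + f = 9²/(1.6 × 0.007) + 9 = 81/0.0112 + 9 ≈ 7241.1 mm ≈ 7.241 m.
Near limit Dn = s·(H − f)/(H + s − 2f) = 2740 × (7241.1 − 9) / (7241.1 + 2740 − 2 × 9) = 2740 × 7232.1 / 9963.1 ≈ 1988.9 mm ≈ 1.99 m.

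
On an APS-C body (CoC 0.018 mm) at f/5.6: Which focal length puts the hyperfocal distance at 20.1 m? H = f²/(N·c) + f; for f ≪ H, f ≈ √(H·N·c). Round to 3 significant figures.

45.0 mm

From H = f²/(N·c) + f, with f ≪ H: f ≈ √(H·N·c) = √(20100 × 5.6 × 0.018) = √2026.1 ≈ 45.01 mm.
The +f correction barely moves this — solving exactly, f² + N·c·f − N·c·H = 0 ⇒ f = (−N·c + √((N·c)² + 4·N·c·H))/2 = (−0.1008 + √8104.3)/2 ≈ 44.962 mm, so f ≈ 45.0 mm.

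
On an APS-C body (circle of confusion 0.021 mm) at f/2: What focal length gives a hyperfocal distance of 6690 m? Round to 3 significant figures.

From H = f²/(N·c) + f, with f ≪ H: f ≈ √(H·N·c) = √(6690000 × 2 × 0.021) = √280980 ≈ 530.1 mm.
The +f correction barely moves this — solving exactly, f² + N·c·f − N·c·H = 0 ⇒ f = (−N·c + √((N·c)² + 4·N·c·H))/2 = (−0.042 + √1123920)/2 ≈ 530.05 mm, so f ≈ 530 mm.

530 mm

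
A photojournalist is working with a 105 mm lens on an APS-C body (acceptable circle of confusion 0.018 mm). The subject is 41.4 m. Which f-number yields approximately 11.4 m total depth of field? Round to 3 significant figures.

Write h = H − f = f²/(N·c). The thin-lens limits are Dn = s·h/(h + (s−f)) and Df = s·h/(h − (s−f)), so DoF = Df − Dn = 2·s·(s−f)·h / (h² − (s−f)²).
That is a quadratic in h: DoF·h² − 2·s·(s−f)·h − DoF·(s−f)² = 0 ⇒ h = (s−f)·(s + √(s² + DoF²)) / DoF = 41295 × (41400 + √(41400² + 11400²)) / 11400 = 41295 × (41400 + 42940.9) / 11400 ≈ 305514 mm.
Then N = f²/(c·h) = 105² / (0.018 × 305514) = 11025 / 5499.2 ≈ 2.00.

f/2.00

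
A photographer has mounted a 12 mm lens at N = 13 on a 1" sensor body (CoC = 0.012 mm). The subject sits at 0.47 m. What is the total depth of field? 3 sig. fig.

Hyperfocal distance H = f²/(N·c) + f = 12²/(13 × 0.012) + 12 = 144/0.156 + 12 ≈ 935.1 mm ≈ 0.935 m.
Near limit Dn = s·(H − f)/(H + s − 2f) = 470 × (935.1 − 12) / (935.1 + 470 − 2 × 12) = 470 × 923.1 / 1381.1 ≈ 314.14 mm.
Far limit Df = s·(H − f)/(H − s) = 470 × (935.1 − 12) / (935.1 − 470) = 470 × 923.1 / 465.1 ≈ 932.85 mm.
Depth of field = Df − Dn = 932.85 − 314.14 ≈ 618.71 mm ≈ 0.619 m.

0.619 m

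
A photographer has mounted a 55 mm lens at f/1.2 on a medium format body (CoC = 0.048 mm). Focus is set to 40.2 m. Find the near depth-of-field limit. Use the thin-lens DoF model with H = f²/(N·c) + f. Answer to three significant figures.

22.8 m

Hyperfocal distance H = f²/(N·c) + f = 55²/(1.2 × 0.048) + 55 = 3025/0.0576 + 55 ≈ 52572.4 mm ≈ 52.57 m.
Near limit Dn = s·(H − f)/(H + s − 2f) = 40200 × (52572.4 − 55) / (52572.4 + 40200 − 2 × 55) = 40200 × 52517.4 / 92662.4 ≈ 22784 mm ≈ 22.8 m.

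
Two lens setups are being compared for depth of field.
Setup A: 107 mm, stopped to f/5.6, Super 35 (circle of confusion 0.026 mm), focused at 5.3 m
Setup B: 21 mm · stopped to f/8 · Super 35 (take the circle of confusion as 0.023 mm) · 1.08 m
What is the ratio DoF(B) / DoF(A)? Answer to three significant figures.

1.69

Setup A: H = 107²/(5.6×0.026) + 107 ≈ 78740.2 mm; DoF = Df − Dn = 5674.77 − 4971.67 ≈ 703.10 mm.
Setup B: H = 21²/(8×0.023) + 21 ≈ 2417.7 mm; DoF = Df − Dn = 1935.0 − 749.0 ≈ 1186.0 mm.
Ratio = 1186.0 / 703.10 ≈ 1.69.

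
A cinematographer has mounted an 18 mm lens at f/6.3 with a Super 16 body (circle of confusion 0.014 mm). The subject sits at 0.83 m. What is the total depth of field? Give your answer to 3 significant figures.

386 mm

Hyperfocal distance H = f²/(N·c) + f = 18²/(6.3 × 0.014) + 18 = 324/0.0882 + 18 ≈ 3691.5 mm ≈ 3.691 m.
Near limit Dn = s·(H − f)/(H + s − 2f) = 830 × (3691.5 − 18) / (3691.5 + 830 − 2 × 18) = 830 × 3673.5 / 4485.5 ≈ 679.75 mm.
Far limit Df = s·(H − f)/(H − s) = 830 × (3691.5 − 18) / (3691.5 − 830) = 830 × 3673.5 / 2861.5 ≈ 1065.53 mm.
Depth of field = Df − Dn = 1065.53 − 679.75 ≈ 385.78 mm.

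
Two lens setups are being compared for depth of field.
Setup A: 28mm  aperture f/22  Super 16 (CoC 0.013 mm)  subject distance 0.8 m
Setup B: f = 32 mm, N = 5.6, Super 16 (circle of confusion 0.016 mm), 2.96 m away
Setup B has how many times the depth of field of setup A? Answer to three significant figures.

Setup A: H = 28²/(22×0.013) + 28 ≈ 2769.3 mm; DoF = Df − Dn = 1113.62 − 624.21 ≈ 489.41 mm.
Setup B: H = 32²/(5.6×0.016) + 32 ≈ 11460.6 mm; DoF = Df − Dn = 3979.6 − 2356.3 ≈ 1623.3 mm.
Ratio = 1623.3 / 489.41 ≈ 3.32.

3.32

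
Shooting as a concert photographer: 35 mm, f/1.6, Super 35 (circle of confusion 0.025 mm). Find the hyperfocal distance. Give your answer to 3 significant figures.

Hyperfocal distance H = f²/(N·c) + f = 35²/(1.6 × 0.025) + 35 = 1225/0.04 + 35 ≈ 30660.0 mm ≈ 30.7 m.

30.7 m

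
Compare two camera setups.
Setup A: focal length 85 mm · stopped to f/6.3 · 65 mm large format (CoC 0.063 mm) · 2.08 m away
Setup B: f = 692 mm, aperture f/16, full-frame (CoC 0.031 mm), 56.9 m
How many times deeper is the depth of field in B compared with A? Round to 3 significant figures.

Setup A: H = 85²/(6.3×0.063) + 85 ≈ 18288.6 mm; DoF = Df − Dn = 2336.01 − 1874.56 ≈ 461.45 mm.
Setup B: H = 692²/(16×0.031) + 692 ≈ 966143.6 mm; DoF = Df − Dn = 60417.5 − 53769.6 ≈ 6647.9 mm.
Ratio = 6647.9 / 461.45 ≈ 14.4.

14.4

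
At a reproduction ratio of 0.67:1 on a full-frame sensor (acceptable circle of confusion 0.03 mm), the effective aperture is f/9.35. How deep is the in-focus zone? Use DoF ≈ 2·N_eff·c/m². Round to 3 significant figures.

At magnification m, DoF ≈ 2·N_eff·c/m² = 2 × 9.35 × 0.03 / 0.67² = 0.561 / 0.4489 ≈ 1.25 mm.

1.25 mm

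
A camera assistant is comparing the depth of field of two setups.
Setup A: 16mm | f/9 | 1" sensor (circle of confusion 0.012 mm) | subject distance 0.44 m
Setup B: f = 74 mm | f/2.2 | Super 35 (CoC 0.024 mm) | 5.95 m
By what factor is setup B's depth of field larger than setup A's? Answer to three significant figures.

Setup A: H = 16²/(9×0.012) + 16 ≈ 2386.4 mm; DoF = Df − Dn = 535.85 − 373.24 ≈ 162.61 mm.
Setup B: H = 74²/(2.2×0.024) + 74 ≈ 103786.1 mm; DoF = Df − Dn = 6307.35 − 5630.97 ≈ 676.38 mm.
Ratio = 676.38 / 162.61 ≈ 4.16.

4.16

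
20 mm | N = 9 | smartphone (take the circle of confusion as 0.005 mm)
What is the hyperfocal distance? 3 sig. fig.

8.91 m

Hyperfocal distance H = f²/(N·c) + f = 20²/(9 × 0.005) + 20 = 400/0.045 + 20 ≈ 8908.9 mm ≈ 8.91 m.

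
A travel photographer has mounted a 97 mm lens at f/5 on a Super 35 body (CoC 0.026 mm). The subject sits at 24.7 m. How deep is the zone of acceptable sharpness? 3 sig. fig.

19.0 m

Hyperfocal distance H = f²/(N·c) + f = 97²/(5 × 0.026) + 97 = 9409/0.13 + 97 ≈ 72473.9 mm ≈ 72.47 m.
Near limit Dn = s·(H − f)/(H + s − 2f) = 24700 × (72473.9 − 97) / (72473.9 + 24700 − 2 × 97) = 24700 × 72376.9 / 96979.9 ≈ 18434 mm.
Far limit Df = s·(H − f)/(H − s) = 24700 × (72473.9 − 97) / (72473.9 − 24700) = 24700 × 72376.9 / 47773.9 ≈ 37420 mm.
Depth of field = Df − Dn = 37420 − 18434 ≈ 18986 mm ≈ 19.0 m.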